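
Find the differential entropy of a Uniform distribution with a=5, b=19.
2.6391 nats

We have X ~ Uniform(a=5, b=19).

The differential entropy measures the uncertainty or information content of the distribution.

For a Uniform distribution with a=5, b=19:
h(X) = 2.6391 nats

(In bits, this would be 3.8074 bits.)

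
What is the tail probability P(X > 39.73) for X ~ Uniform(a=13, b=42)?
0.078276

We have X ~ Uniform(a=13, b=42).

P(X > 39.73) = 1 - P(X ≤ 39.73)
                = 1 - F(39.73)
                = 1 - 0.921724
                = 0.078276

So there's approximately a 7.8% chance that X exceeds 39.73.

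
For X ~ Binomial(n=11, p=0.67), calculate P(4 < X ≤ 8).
0.722080

We have X ~ Binomial(n=11, p=0.67).

To find P(4 < X ≤ 8), we use:
P(4 < X ≤ 8) = P(X ≤ 8) - P(X ≤ 4)
                 = F(8) - F(4)
                 = 0.758664 - 0.036584
                 = 0.722080

So there's approximately a 72.2% chance that X falls in this range.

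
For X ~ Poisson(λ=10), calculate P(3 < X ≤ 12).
0.781220

We have X ~ Poisson(λ=10).

To find P(3 < X ≤ 12), we use:
P(3 < X ≤ 12) = P(X ≤ 12) - P(X ≤ 3)
                 = F(12) - F(3)
                 = 0.791556 - 0.010336
                 = 0.781220

So there's approximately a 78.1% chance that X falls in this range.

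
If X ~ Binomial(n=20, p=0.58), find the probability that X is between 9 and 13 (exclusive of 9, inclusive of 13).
0.633601

We have X ~ Binomial(n=20, p=0.58).

To find P(9 < X ≤ 13), we use:
P(9 < X ≤ 13) = P(X ≤ 13) - P(X ≤ 9)
                 = F(13) - F(9)
                 = 0.804088 - 0.170487
                 = 0.633601

So there's approximately a 63.4% chance that X falls in this range.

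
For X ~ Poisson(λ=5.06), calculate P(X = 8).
0.067632

We have X ~ Poisson(λ=5.06).

For a Poisson distribution, the PMF gives us the probability of each outcome.

Using the PMF formula:
P(X = 8) = 0.067632

Rounded to 4 decimal places: 0.0676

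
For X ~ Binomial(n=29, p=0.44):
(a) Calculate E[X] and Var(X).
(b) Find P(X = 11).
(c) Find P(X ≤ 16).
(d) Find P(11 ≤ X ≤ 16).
(a) E[X] = 12.7600, Var(X) = 7.1456
(b) P(X = 11) = 0.121452
(c) P(X ≤ 16) = 0.918608
(d) P(11 ≤ X ≤ 16) = 0.718835

We have X ~ Binomial(n=29, p=0.44).

(a) Moments:
E[X] = 12.7600
Var(X) = 7.1456
σ = √Var(X) = 2.6731

(b) Point probability using PMF:
P(X = 11) = 0.121452

(c) Cumulative probability using CDF:
P(X ≤ 16) = F(16) = 0.918608

(d) Range probability:
P(11 ≤ X ≤ 16) = P(X ≤ 16) - P(X ≤ 10)
                   = F(16) - F(10)
                   = 0.918608 - 0.199773
                   = 0.718835

This means approximately 71.9% of outcomes fall in the interval [11, 16].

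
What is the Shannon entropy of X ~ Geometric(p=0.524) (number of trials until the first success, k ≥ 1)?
1.3206 nats

We have X ~ Geometric(p=0.524) (number of trials until the first success, k ≥ 1).

The Shannon entropy measures the uncertainty or information content of the distribution.

For a Geometric distribution with p=0.524 (number of trials until the first success, k ≥ 1):
H(X) = 1.3206 nats

(In bits, this would be 1.9052 bits.)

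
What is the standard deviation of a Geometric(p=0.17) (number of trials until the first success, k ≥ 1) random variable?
5.3591

We have X ~ Geometric(p=0.17) (number of trials until the first success, k ≥ 1).

For a Geometric distribution with p=0.17 (number of trials until the first success, k ≥ 1):
σ = √Var(X) = 5.3591

The standard deviation is the square root of the variance.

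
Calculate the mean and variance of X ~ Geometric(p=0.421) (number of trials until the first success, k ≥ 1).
E[X] = 2.3753, Var(X) = 3.2667

We have X ~ Geometric(p=0.421) (number of trials until the first success, k ≥ 1).

For a Geometric distribution with p=0.421 (number of trials until the first success, k ≥ 1):

Expected value:
E[X] = 2.3753

Variance:
Var(X) = 3.2667

Standard deviation:
σ = √Var(X) = 1.8074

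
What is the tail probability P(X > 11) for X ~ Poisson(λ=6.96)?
0.051563

We have X ~ Poisson(λ=6.96).

P(X > 11) = 1 - P(X ≤ 11)
                = 1 - F(11)
                = 1 - 0.948437
                = 0.051563

So there's approximately a 5.2% chance that X exceeds 11.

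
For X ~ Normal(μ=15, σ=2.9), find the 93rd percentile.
19.2798

We have X ~ Normal(μ=15, σ=2.9).

We want to find x such that P(X ≤ x) = 0.93.

This is the 93rd percentile, which means 93% of values fall below this point.

Using the inverse CDF (quantile function):
x = F⁻¹(0.93) = 19.2798

Verification: P(X ≤ 19.2798) = 0.93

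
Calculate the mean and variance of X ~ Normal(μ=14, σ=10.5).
E[X] = 14.0000, Var(X) = 110.2500

We have X ~ Normal(μ=14, σ=10.5).

For a Normal distribution with μ=14, σ=10.5:

Expected value:
E[X] = 14.0000

Variance:
Var(X) = 110.2500

Standard deviation:
σ = √Var(X) = 10.5000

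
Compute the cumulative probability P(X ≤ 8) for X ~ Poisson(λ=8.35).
0.543814

We have X ~ Poisson(λ=8.35).

The CDF gives us P(X ≤ k).

Using the CDF:
P(X ≤ 8) = 0.543814

This means there's approximately a 54.4% chance that X is at most 8.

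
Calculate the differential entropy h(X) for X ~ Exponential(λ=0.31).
2.1712 nats

We have X ~ Exponential(λ=0.31).

The differential entropy measures the uncertainty or information content of the distribution.

For an Exponential distribution with λ=0.31:
h(X) = 2.1712 nats

(In bits, this would be 3.1324 bits.)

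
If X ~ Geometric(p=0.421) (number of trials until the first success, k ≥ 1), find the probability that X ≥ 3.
0.335241

We have X ~ Geometric(p=0.421) (number of trials until the first success, k ≥ 1).

For discrete distributions, P(X ≥ 3) = 1 - P(X ≤ 2).

P(X ≤ 2) = 0.664759
P(X ≥ 3) = 1 - 0.664759 = 0.335241

So there's approximately a 33.5% chance that X is at least 3.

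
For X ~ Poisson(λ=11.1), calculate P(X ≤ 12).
0.677706

We have X ~ Poisson(λ=11.1).

The CDF gives us P(X ≤ k).

Using the CDF:
P(X ≤ 12) = 0.677706

This means there's approximately a 67.8% chance that X is at most 12.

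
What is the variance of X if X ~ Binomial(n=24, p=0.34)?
5.3856

We have X ~ Binomial(n=24, p=0.34).

For a Binomial distribution with n=24, p=0.34:
Var(X) = 5.3856

The variance measures the spread of the distribution around the mean.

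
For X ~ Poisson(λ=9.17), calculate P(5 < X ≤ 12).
0.757305

We have X ~ Poisson(λ=9.17).

To find P(5 < X ≤ 12), we use:
P(5 < X ≤ 12) = P(X ≤ 12) - P(X ≤ 5)
                 = F(12) - F(5)
                 = 0.863055 - 0.105750
                 = 0.757305

So there's approximately a 75.7% chance that X falls in this range.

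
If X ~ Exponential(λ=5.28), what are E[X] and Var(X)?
E[X] = 0.1894, Var(X) = 0.0359

We have X ~ Exponential(λ=5.28).

For an Exponential distribution with λ=5.28:

Expected value:
E[X] = 0.1894

Variance:
Var(X) = 0.0359

Standard deviation:
σ = √Var(X) = 0.1894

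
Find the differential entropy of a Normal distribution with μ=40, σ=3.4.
2.6427 nats

We have X ~ Normal(μ=40, σ=3.4).

The differential entropy measures the uncertainty or information content of the distribution.

For a Normal distribution with μ=40, σ=3.4:
h(X) = 2.6427 nats

(In bits, this would be 3.8126 bits.)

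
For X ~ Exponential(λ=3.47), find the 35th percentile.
0.1241

We have X ~ Exponential(λ=3.47).

We want to find x such that P(X ≤ x) = 0.35.

This is the 35th percentile, which means 35% of values fall below this point.

Using the inverse CDF (quantile function):
x = F⁻¹(0.35) = 0.1241

Verification: P(X ≤ 0.1241) = 0.35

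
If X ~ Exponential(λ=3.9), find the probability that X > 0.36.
0.245613

We have X ~ Exponential(λ=3.9).

P(X > 0.36) = 1 - P(X ≤ 0.36)
                = 1 - F(0.36)
                = 1 - 0.754387
                = 0.245613

So there's approximately a 24.6% chance that X exceeds 0.36.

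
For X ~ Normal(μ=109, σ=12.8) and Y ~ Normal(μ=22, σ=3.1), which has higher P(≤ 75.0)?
Y has higher probability (P(Y ≤ 75.0) = 1.0000 > P(X ≤ 75.0) = 0.0040)

Compute P(≤ 75.0) for each distribution:

X ~ Normal(μ=109, σ=12.8):
P(X ≤ 75.0) = 0.0040

Y ~ Normal(μ=22, σ=3.1):
P(Y ≤ 75.0) = 1.0000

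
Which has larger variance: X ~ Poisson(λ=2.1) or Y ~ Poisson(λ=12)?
Y has larger variance (12.0000 > 2.1000)

Compute the variance for each distribution:

X ~ Poisson(λ=2.1):
Var(X) = 2.1000

Y ~ Poisson(λ=12):
Var(Y) = 12.0000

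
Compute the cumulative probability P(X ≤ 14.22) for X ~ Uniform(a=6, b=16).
0.822000

We have X ~ Uniform(a=6, b=16).

The CDF gives us P(X ≤ k).

Using the CDF:
P(X ≤ 14.22) = 0.822000

This means there's approximately a 82.2% chance that X is at most 14.22.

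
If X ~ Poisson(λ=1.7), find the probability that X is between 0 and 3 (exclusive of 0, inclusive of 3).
0.724127

We have X ~ Poisson(λ=1.7).

To find P(0 < X ≤ 3), we use:
P(0 < X ≤ 3) = P(X ≤ 3) - P(X ≤ 0)
                 = F(3) - F(0)
                 = 0.906811 - 0.182684
                 = 0.724127

So there's approximately a 72.4% chance that X falls in this range.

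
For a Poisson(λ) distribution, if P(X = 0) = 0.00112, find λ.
λ = 6.7944

For a Poisson(λ) distribution, the PMF at 0 is:
P(X = 0) = λ^0 e^(-λ) / 0! = e^(-λ)

Given P(X = 0) = 0.00112:
e^(-λ) = 0.00112
-λ = ln(0.00112)
λ = -ln(0.00112) = 6.7944

Verification: e^(-6.7944) = 0.00112 ✓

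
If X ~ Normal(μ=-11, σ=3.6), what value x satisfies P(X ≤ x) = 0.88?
-6.7700

We have X ~ Normal(μ=-11, σ=3.6).

We want to find x such that P(X ≤ x) = 0.88.

This is the 88th percentile, which means 88% of values fall below this point.

Using the inverse CDF (quantile function):
x = F⁻¹(0.88) = -6.7700

Verification: P(X ≤ -6.7700) = 0.88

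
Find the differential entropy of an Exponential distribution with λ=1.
1.0000 nats

We have X ~ Exponential(λ=1).

The differential entropy measures the uncertainty or information content of the distribution.

For an Exponential distribution with λ=1:
h(X) = 1.0000 nats

(In bits, this would be 1.4427 bits.)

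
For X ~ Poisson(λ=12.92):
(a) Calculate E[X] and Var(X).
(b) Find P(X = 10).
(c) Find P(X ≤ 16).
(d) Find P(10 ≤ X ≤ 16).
(a) E[X] = 12.9200, Var(X) = 12.9200
(b) P(X = 10) = 0.087454
(c) P(X ≤ 16) = 0.841191
(d) P(10 ≤ X ≤ 16) = 0.670029

We have X ~ Poisson(λ=12.92).

(a) Moments:
E[X] = 12.9200
Var(X) = 12.9200
σ = √Var(X) = 3.5944

(b) Point probability using PMF:
P(X = 10) = 0.087454

(c) Cumulative probability using CDF:
P(X ≤ 16) = F(16) = 0.841191

(d) Range probability:
P(10 ≤ X ≤ 16) = P(X ≤ 16) - P(X ≤ 9)
                   = F(16) - F(9)
                   = 0.841191 - 0.171161
                   = 0.670029

This means approximately 67.0% of outcomes fall in the interval [10, 16].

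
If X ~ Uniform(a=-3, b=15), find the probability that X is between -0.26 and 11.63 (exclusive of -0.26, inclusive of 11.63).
0.660556

We have X ~ Uniform(a=-3, b=15).

To find P(-0.26 < X ≤ 11.63), we use:
P(-0.26 < X ≤ 11.63) = P(X ≤ 11.63) - P(X ≤ -0.26)
                 = F(11.63) - F(-0.26)
                 = 0.812778 - 0.152222
                 = 0.660556

So there's approximately a 66.1% chance that X falls in this range.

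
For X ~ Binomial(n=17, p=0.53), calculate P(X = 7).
0.120167

We have X ~ Binomial(n=17, p=0.53).

For a Binomial distribution, the PMF gives us the probability of each outcome.

Using the PMF formula:
P(X = 7) = 0.120167

Rounded to 4 decimal places: 0.1202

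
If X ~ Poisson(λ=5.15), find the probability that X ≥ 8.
0.149501

We have X ~ Poisson(λ=5.15).

For discrete distributions, P(X ≥ 8) = 1 - P(X ≤ 7).

P(X ≤ 7) = 0.850499
P(X ≥ 8) = 1 - 0.850499 = 0.149501

So there's approximately a 15.0% chance that X is at least 8.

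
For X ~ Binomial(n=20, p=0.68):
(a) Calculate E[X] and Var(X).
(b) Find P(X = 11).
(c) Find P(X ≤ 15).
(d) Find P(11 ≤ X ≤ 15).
(a) E[X] = 13.6000, Var(X) = 4.3520
(b) P(X = 11) = 0.084948
(c) P(X ≤ 15) = 0.817277
(d) P(11 ≤ X ≤ 15) = 0.745378

We have X ~ Binomial(n=20, p=0.68).

(a) Moments:
E[X] = 13.6000
Var(X) = 4.3520
σ = √Var(X) = 2.0861

(b) Point probability using PMF:
P(X = 11) = 0.084948

(c) Cumulative probability using CDF:
P(X ≤ 15) = F(15) = 0.817277

(d) Range probability:
P(11 ≤ X ≤ 15) = P(X ≤ 15) - P(X ≤ 10)
                   = F(15) - F(10)
                   = 0.817277 - 0.071899
                   = 0.745378

This means approximately 74.5% of outcomes fall in the interval [11, 15].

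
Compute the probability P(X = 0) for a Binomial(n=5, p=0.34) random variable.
0.125233

We have X ~ Binomial(n=5, p=0.34).

For a Binomial distribution, the PMF gives us the probability of each outcome.

Using the PMF formula:
P(X = 0) = 0.125233

Rounded to 4 decimal places: 0.1252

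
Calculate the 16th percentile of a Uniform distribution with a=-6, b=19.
-2.0000

We have X ~ Uniform(a=-6, b=19).

We want to find x such that P(X ≤ x) = 0.16.

This is the 16th percentile, which means 16% of values fall below this point.

Using the inverse CDF (quantile function):
x = F⁻¹(0.16) = -2.0000

Verification: P(X ≤ -2.0000) = 0.16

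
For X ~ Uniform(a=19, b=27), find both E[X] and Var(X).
E[X] = 23.0000, Var(X) = 5.3333

We have X ~ Uniform(a=19, b=27).

For a Uniform distribution with a=19, b=27:

Expected value:
E[X] = 23.0000

Variance:
Var(X) = 5.3333

Standard deviation:
σ = √Var(X) = 2.3094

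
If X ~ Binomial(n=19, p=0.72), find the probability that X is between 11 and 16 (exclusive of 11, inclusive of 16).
0.799542

We have X ~ Binomial(n=19, p=0.72).

To find P(11 < X ≤ 16), we use:
P(11 < X ≤ 16) = P(X ≤ 16) - P(X ≤ 11)
                 = F(16) - F(11)
                 = 0.933323 - 0.133781
                 = 0.799542

So there's approximately a 80.0% chance that X falls in this range.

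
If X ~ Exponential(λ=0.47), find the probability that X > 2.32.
0.336082

We have X ~ Exponential(λ=0.47).

P(X > 2.32) = 1 - P(X ≤ 2.32)
                = 1 - F(2.32)
                = 1 - 0.663918
                = 0.336082

So there's approximately a 33.6% chance that X exceeds 2.32.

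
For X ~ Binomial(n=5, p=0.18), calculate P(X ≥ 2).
0.222351

We have X ~ Binomial(n=5, p=0.18).

For discrete distributions, P(X ≥ 2) = 1 - P(X ≤ 1).

P(X ≤ 1) = 0.777649
P(X ≥ 2) = 1 - 0.777649 = 0.222351

So there's approximately a 22.2% chance that X is at least 2.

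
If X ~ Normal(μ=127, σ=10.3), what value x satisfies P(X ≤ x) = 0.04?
108.9679

We have X ~ Normal(μ=127, σ=10.3).

We want to find x such that P(X ≤ x) = 0.04.

This is the 4th percentile, which means 4% of values fall below this point.

Using the inverse CDF (quantile function):
x = F⁻¹(0.04) = 108.9679

Verification: P(X ≤ 108.9679) = 0.04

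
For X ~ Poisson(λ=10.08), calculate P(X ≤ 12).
0.783914

We have X ~ Poisson(λ=10.08).

The CDF gives us P(X ≤ k).

Using the CDF:
P(X ≤ 12) = 0.783914

This means there's approximately a 78.4% chance that X is at most 12.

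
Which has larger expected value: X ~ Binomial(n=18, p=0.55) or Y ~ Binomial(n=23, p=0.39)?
X has larger mean (9.9000 > 8.9700)

Compute the expected value for each distribution:

X ~ Binomial(n=18, p=0.55):
E[X] = 9.9000

Y ~ Binomial(n=23, p=0.39):
E[Y] = 8.9700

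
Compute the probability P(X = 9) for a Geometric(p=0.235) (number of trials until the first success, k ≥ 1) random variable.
0.027565

We have X ~ Geometric(p=0.235) (number of trials until the first success, k ≥ 1).

For a Geometric distribution, the PMF gives us the probability of each outcome.

Using the PMF formula:
P(X = 9) = 0.027565

Rounded to 4 decimal places: 0.0276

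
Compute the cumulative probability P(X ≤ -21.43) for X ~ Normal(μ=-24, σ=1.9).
0.911913

We have X ~ Normal(μ=-24, σ=1.9).

The CDF gives us P(X ≤ k).

Using the CDF:
P(X ≤ -21.43) = 0.911913

This means there's approximately a 91.2% chance that X is at most -21.43.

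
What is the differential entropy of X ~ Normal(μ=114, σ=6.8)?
3.3359 nats

We have X ~ Normal(μ=114, σ=6.8).

The differential entropy measures the uncertainty or information content of the distribution.

For a Normal distribution with μ=114, σ=6.8:
h(X) = 3.3359 nats

(In bits, this would be 4.8126 bits.)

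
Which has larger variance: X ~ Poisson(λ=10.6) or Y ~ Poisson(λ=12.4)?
Y has larger variance (12.4000 > 10.6000)

Compute the variance for each distribution:

X ~ Poisson(λ=10.6):
Var(X) = 10.6000

Y ~ Poisson(λ=12.4):
Var(Y) = 12.4000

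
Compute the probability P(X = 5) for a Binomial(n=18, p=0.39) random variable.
0.125167

We have X ~ Binomial(n=18, p=0.39).

For a Binomial distribution, the PMF gives us the probability of each outcome.

Using the PMF formula:
P(X = 5) = 0.125167

Rounded to 4 decimal places: 0.1252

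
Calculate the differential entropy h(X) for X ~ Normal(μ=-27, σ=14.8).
4.1136 nats

We have X ~ Normal(μ=-27, σ=14.8).

The differential entropy measures the uncertainty or information content of the distribution.

For a Normal distribution with μ=-27, σ=14.8:
h(X) = 4.1136 nats

(In bits, this would be 5.9346 bits.)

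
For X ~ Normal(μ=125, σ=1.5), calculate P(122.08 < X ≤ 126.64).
0.837089

We have X ~ Normal(μ=125, σ=1.5).

To find P(122.08 < X ≤ 126.64), we use:
P(122.08 < X ≤ 126.64) = P(X ≤ 126.64) - P(X ≤ 122.08)
                 = F(126.64) - F(122.08)
                 = 0.862876 - 0.025787
                 = 0.837089

So there's approximately a 83.7% chance that X falls in this range.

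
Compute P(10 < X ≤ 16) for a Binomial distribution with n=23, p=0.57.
0.789594

We have X ~ Binomial(n=23, p=0.57).

To find P(10 < X ≤ 16), we use:
P(10 < X ≤ 16) = P(X ≤ 16) - P(X ≤ 10)
                 = F(16) - F(10)
                 = 0.925681 - 0.136087
                 = 0.789594

So there's approximately a 79.0% chance that X falls in this range.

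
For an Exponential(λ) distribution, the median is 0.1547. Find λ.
λ = 4.4806

For X ~ Exponential(λ), the CDF is F(x) = 1 - e^(-λx).
The median m satisfies F(m) = 0.5:
1 - e^(-λm) = 0.5
e^(-λm) = 0.5
λm = ln(2)
m = ln(2) / λ

Given m = 0.1547:
λ = ln(2) / 0.1547 = 0.693147 / 0.1547 = 4.4806

Verification: ln(2) / 4.4806 = 0.1547 ✓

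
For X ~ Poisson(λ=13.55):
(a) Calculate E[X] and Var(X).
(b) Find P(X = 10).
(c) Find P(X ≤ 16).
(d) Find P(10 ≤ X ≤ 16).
(a) E[X] = 13.5500, Var(X) = 13.5500
(b) P(X = 10) = 0.074979
(c) P(X ≤ 16) = 0.793539
(d) P(10 ≤ X ≤ 16) = 0.661066

We have X ~ Poisson(λ=13.55).

(a) Moments:
E[X] = 13.5500
Var(X) = 13.5500
σ = √Var(X) = 3.6810

(b) Point probability using PMF:
P(X = 10) = 0.074979

(c) Cumulative probability using CDF:
P(X ≤ 16) = F(16) = 0.793539

(d) Range probability:
P(10 ≤ X ≤ 16) = P(X ≤ 16) - P(X ≤ 9)
                   = F(16) - F(9)
                   = 0.793539 - 0.132474
                   = 0.661066

This means approximately 66.1% of outcomes fall in the interval [10, 16].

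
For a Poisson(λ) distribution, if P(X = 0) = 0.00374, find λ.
λ = 5.5887

For a Poisson(λ) distribution, the PMF at 0 is:
P(X = 0) = λ^0 e^(-λ) / 0! = e^(-λ)

Given P(X = 0) = 0.00374:
e^(-λ) = 0.00374
-λ = ln(0.00374)
λ = -ln(0.00374) = 5.5887

Verification: e^(-5.5887) = 0.00374 ✓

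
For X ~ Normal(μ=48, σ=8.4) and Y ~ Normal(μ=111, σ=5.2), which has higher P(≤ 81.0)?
X has higher probability (P(X ≤ 81.0) = 1.0000 > P(Y ≤ 81.0) = 0.0000)

Compute P(≤ 81.0) for each distribution:

X ~ Normal(μ=48, σ=8.4):
P(X ≤ 81.0) = 1.0000

Y ~ Normal(μ=111, σ=5.2):
P(Y ≤ 81.0) = 0.0000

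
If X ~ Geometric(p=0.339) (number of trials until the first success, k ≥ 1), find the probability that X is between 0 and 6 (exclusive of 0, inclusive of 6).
0.916592

We have X ~ Geometric(p=0.339) (number of trials until the first success, k ≥ 1).

To find P(0 < X ≤ 6), we use:
P(0 < X ≤ 6) = P(X ≤ 6) - P(X ≤ 0)
                 = F(6) - F(0)
                 = 0.916592 - 0.000000
                 = 0.916592

So there's approximately a 91.7% chance that X falls in this range.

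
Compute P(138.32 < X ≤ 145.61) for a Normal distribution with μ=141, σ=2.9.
0.766336

We have X ~ Normal(μ=141, σ=2.9).

To find P(138.32 < X ≤ 145.61), we use:
P(138.32 < X ≤ 145.61) = P(X ≤ 145.61) - P(X ≤ 138.32)
                 = F(145.61) - F(138.32)
                 = 0.944044 - 0.177707
                 = 0.766336

So there's approximately a 76.6% chance that X falls in this range.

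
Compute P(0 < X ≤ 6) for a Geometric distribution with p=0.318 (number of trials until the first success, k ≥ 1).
0.899375

We have X ~ Geometric(p=0.318) (number of trials until the first success, k ≥ 1).

To find P(0 < X ≤ 6), we use:
P(0 < X ≤ 6) = P(X ≤ 6) - P(X ≤ 0)
                 = F(6) - F(0)
                 = 0.899375 - 0.000000
                 = 0.899375

So there's approximately a 89.9% chance that X falls in this range.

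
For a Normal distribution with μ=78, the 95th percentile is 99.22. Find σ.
σ = 12.9008

For X ~ Normal(μ, σ), the p-th percentile satisfies x = μ + z_p × σ,
where z_p = Φ⁻¹(p) is the standard normal quantile.

Step 1: z_{0.95} = Φ⁻¹(0.95) = 1.6449

Step 2: Solve for σ:
99.22 = 78 + 1.6449 × σ
σ = (99.22 - 78) / 1.6449
σ = 21.22 / 1.6449
σ = 12.9008

Verification: μ + z × σ = 78 + 1.6449 × 12.9008 = 99.22 ✓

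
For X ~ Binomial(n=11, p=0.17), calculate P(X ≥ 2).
0.581067

We have X ~ Binomial(n=11, p=0.17).

For discrete distributions, P(X ≥ 2) = 1 - P(X ≤ 1).

P(X ≤ 1) = 0.418933
P(X ≥ 2) = 1 - 0.418933 = 0.581067

So there's approximately a 58.1% chance that X is at least 2.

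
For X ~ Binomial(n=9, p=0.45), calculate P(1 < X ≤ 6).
0.911710

We have X ~ Binomial(n=9, p=0.45).

To find P(1 < X ≤ 6), we use:
P(1 < X ≤ 6) = P(X ≤ 6) - P(X ≤ 1)
                 = F(6) - F(1)
                 = 0.950227 - 0.038518
                 = 0.911710

So there's approximately a 91.2% chance that X falls in this range.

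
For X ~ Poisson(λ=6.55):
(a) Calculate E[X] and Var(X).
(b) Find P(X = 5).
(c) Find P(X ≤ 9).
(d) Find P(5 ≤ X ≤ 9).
(a) E[X] = 6.5500, Var(X) = 6.5500
(b) P(X = 5) = 0.143680
(c) P(X ≤ 9) = 0.873052
(d) P(5 ≤ X ≤ 9) = 0.654918

We have X ~ Poisson(λ=6.55).

(a) Moments:
E[X] = 6.5500
Var(X) = 6.5500
σ = √Var(X) = 2.5593

(b) Point probability using PMF:
P(X = 5) = 0.143680

(c) Cumulative probability using CDF:
P(X ≤ 9) = F(9) = 0.873052

(d) Range probability:
P(5 ≤ X ≤ 9) = P(X ≤ 9) - P(X ≤ 4)
                   = F(9) - F(4)
                   = 0.873052 - 0.218134
                   = 0.654918

This means approximately 65.5% of outcomes fall in the interval [5, 9].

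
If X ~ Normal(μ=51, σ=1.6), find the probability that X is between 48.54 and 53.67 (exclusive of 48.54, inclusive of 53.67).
0.890331

We have X ~ Normal(μ=51, σ=1.6).

To find P(48.54 < X ≤ 53.67), we use:
P(48.54 < X ≤ 53.67) = P(X ≤ 53.67) - P(X ≤ 48.54)
                 = F(53.67) - F(48.54)
                 = 0.952417 - 0.062085
                 = 0.890331

So there's approximately a 89.0% chance that X falls in this range.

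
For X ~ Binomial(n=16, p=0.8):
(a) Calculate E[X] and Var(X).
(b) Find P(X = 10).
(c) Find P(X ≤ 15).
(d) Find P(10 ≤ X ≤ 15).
(a) E[X] = 12.8000, Var(X) = 2.5600
(b) P(X = 10) = 0.055031
(c) P(X ≤ 15) = 0.971853
(d) P(10 ≤ X ≤ 15) = 0.945195

We have X ~ Binomial(n=16, p=0.8).

(a) Moments:
E[X] = 12.8000
Var(X) = 2.5600
σ = √Var(X) = 1.6000

(b) Point probability using PMF:
P(X = 10) = 0.055031

(c) Cumulative probability using CDF:
P(X ≤ 15) = F(15) = 0.971853

(d) Range probability:
P(10 ≤ X ≤ 15) = P(X ≤ 15) - P(X ≤ 9)
                   = F(15) - F(9)
                   = 0.971853 - 0.026657
                   = 0.945195

This means approximately 94.5% of outcomes fall in the interval [10, 15].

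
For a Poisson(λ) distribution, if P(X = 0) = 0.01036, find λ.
λ = 4.5698

For a Poisson(λ) distribution, the PMF at 0 is:
P(X = 0) = λ^0 e^(-λ) / 0! = e^(-λ)

Given P(X = 0) = 0.01036:
e^(-λ) = 0.01036
-λ = ln(0.01036)
λ = -ln(0.01036) = 4.5698

Verification: e^(-4.5698) = 0.01036 ✓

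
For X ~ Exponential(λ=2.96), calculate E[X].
0.3378

We have X ~ Exponential(λ=2.96).

For an Exponential distribution with λ=2.96:
E[X] = 0.3378

This is the expected (average) value of X.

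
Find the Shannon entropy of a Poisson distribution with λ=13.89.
2.7283 nats

We have X ~ Poisson(λ=13.89).

The Shannon entropy measures the uncertainty or information content of the distribution.

For a Poisson distribution with λ=13.89:
H(X) = 2.7283 nats

(In bits, this would be 3.9361 bits.)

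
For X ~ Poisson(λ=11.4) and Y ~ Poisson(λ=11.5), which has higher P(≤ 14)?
X has higher probability (P(X ≤ 14) = 0.8234 > P(Y ≤ 14) = 0.8153)

Compute P(≤ 14) for each distribution:

X ~ Poisson(λ=11.4):
P(X ≤ 14) = 0.8234

Y ~ Poisson(λ=11.5):
P(Y ≤ 14) = 0.8153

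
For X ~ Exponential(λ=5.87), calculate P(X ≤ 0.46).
0.932808

We have X ~ Exponential(λ=5.87).

The CDF gives us P(X ≤ k).

Using the CDF:
P(X ≤ 0.46) = 0.932808

This means there's approximately a 93.3% chance that X is at most 0.46.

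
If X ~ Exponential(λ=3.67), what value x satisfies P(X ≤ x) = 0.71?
0.3373

We have X ~ Exponential(λ=3.67).

We want to find x such that P(X ≤ x) = 0.71.

This is the 71st percentile, which means 71% of values fall below this point.

Using the inverse CDF (quantile function):
x = F⁻¹(0.71) = 0.3373

Verification: P(X ≤ 0.3373) = 0.71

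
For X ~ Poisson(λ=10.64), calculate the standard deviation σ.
3.2619

We have X ~ Poisson(λ=10.64).

For a Poisson distribution with λ=10.64:
σ = √Var(X) = 3.2619

The standard deviation is the square root of the variance.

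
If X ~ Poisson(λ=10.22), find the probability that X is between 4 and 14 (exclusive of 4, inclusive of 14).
0.879224

We have X ~ Poisson(λ=10.22).

To find P(4 < X ≤ 14), we use:
P(4 < X ≤ 14) = P(X ≤ 14) - P(X ≤ 4)
                 = F(14) - F(4)
                 = 0.904579 - 0.025355
                 = 0.879224

So there's approximately a 87.9% chance that X falls in this range.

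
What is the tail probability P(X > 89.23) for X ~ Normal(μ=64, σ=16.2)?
0.059687

We have X ~ Normal(μ=64, σ=16.2).

P(X > 89.23) = 1 - P(X ≤ 89.23)
                = 1 - F(89.23)
                = 1 - 0.940313
                = 0.059687

So there's approximately a 6.0% chance that X exceeds 89.23.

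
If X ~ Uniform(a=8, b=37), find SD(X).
8.3716

We have X ~ Uniform(a=8, b=37).

For a Uniform distribution with a=8, b=37:
σ = √Var(X) = 8.3716

The standard deviation is the square root of the variance.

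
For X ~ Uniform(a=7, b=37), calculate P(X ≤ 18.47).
0.382333

We have X ~ Uniform(a=7, b=37).

The CDF gives us P(X ≤ k).

Using the CDF:
P(X ≤ 18.47) = 0.382333

This means there's approximately a 38.2% chance that X is at most 18.47.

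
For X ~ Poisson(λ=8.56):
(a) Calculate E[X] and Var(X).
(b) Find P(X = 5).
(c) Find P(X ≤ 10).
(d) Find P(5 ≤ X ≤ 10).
(a) E[X] = 8.5600, Var(X) = 8.5600
(b) P(X = 5) = 0.073388
(c) P(X ≤ 10) = 0.756704
(d) P(5 ≤ X ≤ 10) = 0.684954

We have X ~ Poisson(λ=8.56).

(a) Moments:
E[X] = 8.5600
Var(X) = 8.5600
σ = √Var(X) = 2.9257

(b) Point probability using PMF:
P(X = 5) = 0.073388

(c) Cumulative probability using CDF:
P(X ≤ 10) = F(10) = 0.756704

(d) Range probability:
P(5 ≤ X ≤ 10) = P(X ≤ 10) - P(X ≤ 4)
                   = F(10) - F(4)
                   = 0.756704 - 0.071751
                   = 0.684954

This means approximately 68.5% of outcomes fall in the interval [5, 10].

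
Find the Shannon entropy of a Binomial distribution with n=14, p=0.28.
1.9296 nats

We have X ~ Binomial(n=14, p=0.28).

The Shannon entropy measures the uncertainty or information content of the distribution.

For a Binomial distribution with n=14, p=0.28:
H(X) = 1.9296 nats

(In bits, this would be 2.7838 bits.)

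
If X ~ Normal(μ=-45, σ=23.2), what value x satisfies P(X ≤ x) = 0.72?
-31.4781

We have X ~ Normal(μ=-45, σ=23.2).

We want to find x such that P(X ≤ x) = 0.72.

This is the 72nd percentile, which means 72% of values fall below this point.

Using the inverse CDF (quantile function):
x = F⁻¹(0.72) = -31.4781

Verification: P(X ≤ -31.4781) = 0.72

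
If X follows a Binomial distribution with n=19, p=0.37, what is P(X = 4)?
0.071007

We have X ~ Binomial(n=19, p=0.37).

For a Binomial distribution, the PMF gives us the probability of each outcome.

Using the PMF formula:
P(X = 4) = 0.071007

Rounded to 4 decimal places: 0.0710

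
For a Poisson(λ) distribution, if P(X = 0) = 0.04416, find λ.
λ = 3.1199

For a Poisson(λ) distribution, the PMF at 0 is:
P(X = 0) = λ^0 e^(-λ) / 0! = e^(-λ)

Given P(X = 0) = 0.04416:
e^(-λ) = 0.04416
-λ = ln(0.04416)
λ = -ln(0.04416) = 3.1199

Verification: e^(-3.1199) = 0.04416 ✓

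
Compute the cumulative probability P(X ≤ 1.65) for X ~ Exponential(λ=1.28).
0.879004

We have X ~ Exponential(λ=1.28).

The CDF gives us P(X ≤ k).

Using the CDF:
P(X ≤ 1.65) = 0.879004

This means there's approximately a 87.9% chance that X is at most 1.65.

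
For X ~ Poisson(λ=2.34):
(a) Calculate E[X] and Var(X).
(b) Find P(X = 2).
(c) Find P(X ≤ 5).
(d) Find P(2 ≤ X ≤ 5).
(a) E[X] = 2.3400, Var(X) = 2.3400
(b) P(X = 2) = 0.263726
(c) P(X ≤ 5) = 0.967823
(d) P(2 ≤ X ≤ 5) = 0.646088

We have X ~ Poisson(λ=2.34).

(a) Moments:
E[X] = 2.3400
Var(X) = 2.3400
σ = √Var(X) = 1.5297

(b) Point probability using PMF:
P(X = 2) = 0.263726

(c) Cumulative probability using CDF:
P(X ≤ 5) = F(5) = 0.967823

(d) Range probability:
P(2 ≤ X ≤ 5) = P(X ≤ 5) - P(X ≤ 1)
                   = F(5) - F(1)
                   = 0.967823 - 0.321734
                   = 0.646088

This means approximately 64.6% of outcomes fall in the interval [2, 5].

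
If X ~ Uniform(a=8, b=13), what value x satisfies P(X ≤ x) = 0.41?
10.0500

We have X ~ Uniform(a=8, b=13).

We want to find x such that P(X ≤ x) = 0.41.

This is the 41st percentile, which means 41% of values fall below this point.

Using the inverse CDF (quantile function):
x = F⁻¹(0.41) = 10.0500

Verification: P(X ≤ 10.0500) = 0.41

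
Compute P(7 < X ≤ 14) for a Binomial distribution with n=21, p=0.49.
0.856891

We have X ~ Binomial(n=21, p=0.49).

To find P(7 < X ≤ 14), we use:
P(7 < X ≤ 14) = P(X ≤ 14) - P(X ≤ 7)
                 = F(14) - F(7)
                 = 0.967987 - 0.111096
                 = 0.856891

So there's approximately a 85.7% chance that X falls in this range.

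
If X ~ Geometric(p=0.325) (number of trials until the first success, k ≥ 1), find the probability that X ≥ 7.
0.094585

We have X ~ Geometric(p=0.325) (number of trials until the first success, k ≥ 1).

For discrete distributions, P(X ≥ 7) = 1 - P(X ≤ 6).

P(X ≤ 6) = 0.905415
P(X ≥ 7) = 1 - 0.905415 = 0.094585

So there's approximately a 9.5% chance that X is at least 7.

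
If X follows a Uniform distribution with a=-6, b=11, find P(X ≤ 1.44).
0.437647

We have X ~ Uniform(a=-6, b=11).

The CDF gives us P(X ≤ k).

Using the CDF:
P(X ≤ 1.44) = 0.437647

This means there's approximately a 43.8% chance that X is at most 1.44.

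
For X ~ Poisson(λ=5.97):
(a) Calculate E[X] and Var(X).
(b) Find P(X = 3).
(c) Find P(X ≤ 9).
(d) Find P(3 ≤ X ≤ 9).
(a) E[X] = 5.9700, Var(X) = 5.9700
(b) P(X = 3) = 0.090580
(c) P(X ≤ 9) = 0.918126
(d) P(3 ≤ X ≤ 9) = 0.854805

We have X ~ Poisson(λ=5.97).

(a) Moments:
E[X] = 5.9700
Var(X) = 5.9700
σ = √Var(X) = 2.4434

(b) Point probability using PMF:
P(X = 3) = 0.090580

(c) Cumulative probability using CDF:
P(X ≤ 9) = F(9) = 0.918126

(d) Range probability:
P(3 ≤ X ≤ 9) = P(X ≤ 9) - P(X ≤ 2)
                   = F(9) - F(2)
                   = 0.918126 - 0.063321
                   = 0.854805

This means approximately 85.5% of outcomes fall in the interval [3, 9].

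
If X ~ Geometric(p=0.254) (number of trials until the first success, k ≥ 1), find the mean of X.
3.9370

We have X ~ Geometric(p=0.254) (number of trials until the first success, k ≥ 1).

For a Geometric distribution with p=0.254 (number of trials until the first success, k ≥ 1):
E[X] = 3.9370

This is the expected (average) value of X.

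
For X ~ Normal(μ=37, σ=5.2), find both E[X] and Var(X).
E[X] = 37.0000, Var(X) = 27.0400

We have X ~ Normal(μ=37, σ=5.2).

For a Normal distribution with μ=37, σ=5.2:

Expected value:
E[X] = 37.0000

Variance:
Var(X) = 27.0400

Standard deviation:
σ = √Var(X) = 5.2000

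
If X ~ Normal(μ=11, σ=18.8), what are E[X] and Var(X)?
E[X] = 11.0000, Var(X) = 353.4400

We have X ~ Normal(μ=11, σ=18.8).

For a Normal distribution with μ=11, σ=18.8:

Expected value:
E[X] = 11.0000

Variance:
Var(X) = 353.4400

Standard deviation:
σ = √Var(X) = 18.8000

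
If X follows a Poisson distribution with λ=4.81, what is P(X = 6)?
0.140146

We have X ~ Poisson(λ=4.81).

For a Poisson distribution, the PMF gives us the probability of each outcome.

Using the PMF formula:
P(X = 6) = 0.140146

Rounded to 4 decimal places: 0.1401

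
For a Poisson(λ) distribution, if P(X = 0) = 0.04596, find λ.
λ = 3.0800

For a Poisson(λ) distribution, the PMF at 0 is:
P(X = 0) = λ^0 e^(-λ) / 0! = e^(-λ)

Given P(X = 0) = 0.04596:
e^(-λ) = 0.04596
-λ = ln(0.04596)
λ = -ln(0.04596) = 3.0800

Verification: e^(-3.0800) = 0.04596 ✓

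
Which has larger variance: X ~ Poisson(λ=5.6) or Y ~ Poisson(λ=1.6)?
X has larger variance (5.6000 > 1.6000)

Compute the variance for each distribution:

X ~ Poisson(λ=5.6):
Var(X) = 5.6000

Y ~ Poisson(λ=1.6):
Var(Y) = 1.6000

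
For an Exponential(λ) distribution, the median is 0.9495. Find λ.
λ = 0.7300

For X ~ Exponential(λ), the CDF is F(x) = 1 - e^(-λx).
The median m satisfies F(m) = 0.5:
1 - e^(-λm) = 0.5
e^(-λm) = 0.5
λm = ln(2)
m = ln(2) / λ

Given m = 0.9495:
λ = ln(2) / 0.9495 = 0.693147 / 0.9495 = 0.7300

Verification: ln(2) / 0.7300 = 0.9495 ✓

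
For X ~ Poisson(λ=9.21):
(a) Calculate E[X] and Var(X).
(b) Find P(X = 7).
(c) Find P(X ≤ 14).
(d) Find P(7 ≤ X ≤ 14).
(a) E[X] = 9.2100, Var(X) = 9.2100
(b) P(X = 7) = 0.111567
(c) P(X ≤ 14) = 0.951330
(d) P(7 ≤ X ≤ 14) = 0.763014

We have X ~ Poisson(λ=9.21).

(a) Moments:
E[X] = 9.2100
Var(X) = 9.2100
σ = √Var(X) = 3.0348

(b) Point probability using PMF:
P(X = 7) = 0.111567

(c) Cumulative probability using CDF:
P(X ≤ 14) = F(14) = 0.951330

(d) Range probability:
P(7 ≤ X ≤ 14) = P(X ≤ 14) - P(X ≤ 6)
                   = F(14) - F(6)
                   = 0.951330 - 0.188316
                   = 0.763014

This means approximately 76.3% of outcomes fall in the interval [7, 14].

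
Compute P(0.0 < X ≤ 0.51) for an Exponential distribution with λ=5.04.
0.923495

We have X ~ Exponential(λ=5.04).

To find P(0.0 < X ≤ 0.51), we use:
P(0.0 < X ≤ 0.51) = P(X ≤ 0.51) - P(X ≤ 0.0)
                 = F(0.51) - F(0.0)
                 = 0.923495 - 0.000000
                 = 0.923495

So there's approximately a 92.3% chance that X falls in this range.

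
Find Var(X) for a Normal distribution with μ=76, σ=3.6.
12.9600

We have X ~ Normal(μ=76, σ=3.6).

For a Normal distribution with μ=76, σ=3.6:
Var(X) = 12.9600

The variance measures the spread of the distribution around the mean.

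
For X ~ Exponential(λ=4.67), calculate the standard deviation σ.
0.2141

We have X ~ Exponential(λ=4.67).

For an Exponential distribution with λ=4.67:
σ = √Var(X) = 0.2141

The standard deviation is the square root of the variance.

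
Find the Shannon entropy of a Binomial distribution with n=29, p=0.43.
2.3992 nats

We have X ~ Binomial(n=29, p=0.43).

The Shannon entropy measures the uncertainty or information content of the distribution.

For a Binomial distribution with n=29, p=0.43:
H(X) = 2.3992 nats

(In bits, this would be 3.4613 bits.)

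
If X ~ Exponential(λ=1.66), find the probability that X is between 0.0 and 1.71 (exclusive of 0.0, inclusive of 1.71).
0.941492

We have X ~ Exponential(λ=1.66).

To find P(0.0 < X ≤ 1.71), we use:
P(0.0 < X ≤ 1.71) = P(X ≤ 1.71) - P(X ≤ 0.0)
                 = F(1.71) - F(0.0)
                 = 0.941492 - 0.000000
                 = 0.941492

So there's approximately a 94.1% chance that X falls in this range.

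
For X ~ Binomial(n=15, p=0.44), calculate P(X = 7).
0.198711

We have X ~ Binomial(n=15, p=0.44).

For a Binomial distribution, the PMF gives us the probability of each outcome.

Using the PMF formula:
P(X = 7) = 0.198711

Rounded to 4 decimal places: 0.1987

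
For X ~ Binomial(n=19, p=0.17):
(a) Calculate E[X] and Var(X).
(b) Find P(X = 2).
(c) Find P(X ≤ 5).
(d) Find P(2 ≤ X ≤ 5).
(a) E[X] = 3.2300, Var(X) = 2.6809
(b) P(X = 2) = 0.208076
(c) P(X ≤ 5) = 0.910892
(d) P(2 ≤ X ≤ 5) = 0.769009

We have X ~ Binomial(n=19, p=0.17).

(a) Moments:
E[X] = 3.2300
Var(X) = 2.6809
σ = √Var(X) = 1.6373

(b) Point probability using PMF:
P(X = 2) = 0.208076

(c) Cumulative probability using CDF:
P(X ≤ 5) = F(5) = 0.910892

(d) Range probability:
P(2 ≤ X ≤ 5) = P(X ≤ 5) - P(X ≤ 1)
                   = F(5) - F(1)
                   = 0.910892 - 0.141883
                   = 0.769009

This means approximately 76.9% of outcomes fall in the interval [2, 5].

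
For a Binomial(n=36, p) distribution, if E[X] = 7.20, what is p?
p = 0.2

For a Binomial(n, p) distribution:
E[X] = n × p

Given n = 36 and E[X] = 7.20:
7.20 = 36 × p
p = 7.20 / 36 = 0.2

Verification: Binomial(36, 0.2) has E[X] = 7.20 ✓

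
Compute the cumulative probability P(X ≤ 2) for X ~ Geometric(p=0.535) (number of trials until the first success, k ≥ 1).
0.783775

We have X ~ Geometric(p=0.535) (number of trials until the first success, k ≥ 1).

The CDF gives us P(X ≤ k).

Using the CDF:
P(X ≤ 2) = 0.783775

This means there's approximately a 78.4% chance that X is at most 2.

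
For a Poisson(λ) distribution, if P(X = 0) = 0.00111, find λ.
λ = 6.8034

For a Poisson(λ) distribution, the PMF at 0 is:
P(X = 0) = λ^0 e^(-λ) / 0! = e^(-λ)

Given P(X = 0) = 0.00111:
e^(-λ) = 0.00111
-λ = ln(0.00111)
λ = -ln(0.00111) = 6.8034

Verification: e^(-6.8034) = 0.00111 ✓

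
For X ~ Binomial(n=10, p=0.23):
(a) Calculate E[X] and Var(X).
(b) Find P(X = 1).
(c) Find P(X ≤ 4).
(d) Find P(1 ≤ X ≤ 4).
(a) E[X] = 2.3000, Var(X) = 1.7710
(b) P(X = 1) = 0.218849
(c) P(X ≤ 4) = 0.943080
(d) P(1 ≤ X ≤ 4) = 0.869814

We have X ~ Binomial(n=10, p=0.23).

(a) Moments:
E[X] = 2.3000
Var(X) = 1.7710
σ = √Var(X) = 1.3308

(b) Point probability using PMF:
P(X = 1) = 0.218849

(c) Cumulative probability using CDF:
P(X ≤ 4) = F(4) = 0.943080

(d) Range probability:
P(1 ≤ X ≤ 4) = P(X ≤ 4) - P(X ≤ 0)
                   = F(4) - F(0)
                   = 0.943080 - 0.073267
                   = 0.869814

This means approximately 87.0% of outcomes fall in the interval [1, 4].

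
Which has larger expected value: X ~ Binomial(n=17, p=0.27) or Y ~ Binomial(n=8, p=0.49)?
X has larger mean (4.5900 > 3.9200)

Compute the expected value for each distribution:

X ~ Binomial(n=17, p=0.27):
E[X] = 4.5900

Y ~ Binomial(n=8, p=0.49):
E[Y] = 3.9200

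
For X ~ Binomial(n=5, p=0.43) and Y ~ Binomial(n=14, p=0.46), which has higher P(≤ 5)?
X has higher probability (P(X ≤ 5) = 1.0000 > P(Y ≤ 5) = 0.3100)

Compute P(≤ 5) for each distribution:

X ~ Binomial(n=5, p=0.43):
P(X ≤ 5) = 1.0000

Y ~ Binomial(n=14, p=0.46):
P(Y ≤ 5) = 0.3100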